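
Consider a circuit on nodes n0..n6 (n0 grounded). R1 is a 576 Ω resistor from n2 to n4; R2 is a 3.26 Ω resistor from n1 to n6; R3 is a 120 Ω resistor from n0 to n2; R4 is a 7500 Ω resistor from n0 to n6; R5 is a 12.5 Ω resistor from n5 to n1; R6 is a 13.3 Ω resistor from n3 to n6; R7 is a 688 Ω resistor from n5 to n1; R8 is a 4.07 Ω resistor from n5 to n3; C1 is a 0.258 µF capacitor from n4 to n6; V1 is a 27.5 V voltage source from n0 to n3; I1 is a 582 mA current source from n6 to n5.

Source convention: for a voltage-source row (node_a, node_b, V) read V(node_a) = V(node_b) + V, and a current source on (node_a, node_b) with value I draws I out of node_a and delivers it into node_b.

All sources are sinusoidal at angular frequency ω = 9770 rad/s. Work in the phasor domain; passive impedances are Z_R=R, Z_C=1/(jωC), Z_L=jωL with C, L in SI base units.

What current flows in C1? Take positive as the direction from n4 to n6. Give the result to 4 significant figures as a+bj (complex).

0.03355+0.01891j A

Element admittances at ω=9770 rad/s:
  Y(R1) = 0.001736+0.000j S between n2,n4
  Y(R2) = 0.3067+0.000j S between n1,n6
  Y(R3) = 0.008333+0.000j S between n0,n2
  Y(R4) = 0.0001333+0.000j S between n0,n6
  Y(R5) = 0.08000+0.000j S between n5,n1
  Y(R6) = 0.07519+0.000j S between n3,n6
  Y(R7) = 0.001453+0.000j S between n5,n1
  Y(R8) = 0.2457+0.000j S between n5,n3
  Y(C1) = 0.000+0.002521j S between n4,n6
  V1: constraint V(n0)−V(n3) = 27.5
  I1: injects 0.582 A into n5 (from n6)
Assemble and solve the 7×7 MNA system:
  V(n1)=-29.90+0.1248j  V(n2)=-4.027-2.269j  V(n3)=-27.50+0.000j  V(n4)=-23.35-13.16j  V(n5)=-26.32+0.03108j  V(n6)=-30.86+0.1497j
  i(V1)=-0.03767-0.01889j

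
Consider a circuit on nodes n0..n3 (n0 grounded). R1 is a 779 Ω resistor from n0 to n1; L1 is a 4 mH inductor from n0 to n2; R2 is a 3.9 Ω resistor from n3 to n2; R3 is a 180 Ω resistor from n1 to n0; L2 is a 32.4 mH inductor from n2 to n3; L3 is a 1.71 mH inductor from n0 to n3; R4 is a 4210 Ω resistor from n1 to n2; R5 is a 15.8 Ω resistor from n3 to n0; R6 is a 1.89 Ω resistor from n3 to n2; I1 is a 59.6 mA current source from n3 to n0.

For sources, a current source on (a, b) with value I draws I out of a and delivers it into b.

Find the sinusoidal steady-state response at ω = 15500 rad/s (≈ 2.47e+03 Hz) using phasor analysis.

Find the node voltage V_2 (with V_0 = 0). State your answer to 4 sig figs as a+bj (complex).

-0.5357-0.4708j V

Element admittances at ω=15500 rad/s:
  Y(R1) = 0.001284+0.000j S between n0,n1
  Y(L1) = 0.000-0.01613j S between n0,n2
  Y(R2) = 0.2564+0.000j S between n3,n2
  Y(R3) = 0.005556+0.000j S between n1,n0
  Y(L2) = 0.000-0.001991j S between n2,n3
  Y(L3) = 0.000-0.03773j S between n0,n3
  Y(R4) = 0.0002375+0.000j S between n1,n2
  Y(R5) = 0.06329+0.000j S between n3,n0
  Y(R6) = 0.5291+0.000j S between n3,n2
  I1: injects 0.0596 A into n0 (from n3)
Assemble and solve the 3×3 MNA system:
  V(n1)=-0.01798-0.01580j  V(n2)=-0.5357-0.4708j  V(n3)=-0.5455-0.4600j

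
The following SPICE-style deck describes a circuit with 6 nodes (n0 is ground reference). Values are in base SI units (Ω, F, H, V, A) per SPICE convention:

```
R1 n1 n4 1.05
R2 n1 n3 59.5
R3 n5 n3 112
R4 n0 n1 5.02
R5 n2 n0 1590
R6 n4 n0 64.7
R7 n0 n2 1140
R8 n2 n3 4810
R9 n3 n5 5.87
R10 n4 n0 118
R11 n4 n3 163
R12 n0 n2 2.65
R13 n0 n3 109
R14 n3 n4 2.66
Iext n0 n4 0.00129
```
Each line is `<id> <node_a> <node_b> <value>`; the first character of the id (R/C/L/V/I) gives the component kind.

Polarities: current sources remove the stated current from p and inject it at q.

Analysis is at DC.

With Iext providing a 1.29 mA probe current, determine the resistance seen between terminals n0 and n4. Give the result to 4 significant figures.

Apply KCL at each of the 5 non-ground nodes and solve the resulting linear system.
Node n1: branches {R1, R2, R4} → V_1 = 0.005396
Node n2: branches {R5, R7, R8, R12} → V_2 = 3.463e-06
Node n3: branches {R2, R3, R8, R9, R11, R13, R14} → V_3 = 0.006314
Node n4: branches {R1, R6, R10, R11, R14, Iext} → V_4 = 0.006509
Node n5: branches {R3, R9} → V_5 = 0.006314

R_eq = 5.046 Ω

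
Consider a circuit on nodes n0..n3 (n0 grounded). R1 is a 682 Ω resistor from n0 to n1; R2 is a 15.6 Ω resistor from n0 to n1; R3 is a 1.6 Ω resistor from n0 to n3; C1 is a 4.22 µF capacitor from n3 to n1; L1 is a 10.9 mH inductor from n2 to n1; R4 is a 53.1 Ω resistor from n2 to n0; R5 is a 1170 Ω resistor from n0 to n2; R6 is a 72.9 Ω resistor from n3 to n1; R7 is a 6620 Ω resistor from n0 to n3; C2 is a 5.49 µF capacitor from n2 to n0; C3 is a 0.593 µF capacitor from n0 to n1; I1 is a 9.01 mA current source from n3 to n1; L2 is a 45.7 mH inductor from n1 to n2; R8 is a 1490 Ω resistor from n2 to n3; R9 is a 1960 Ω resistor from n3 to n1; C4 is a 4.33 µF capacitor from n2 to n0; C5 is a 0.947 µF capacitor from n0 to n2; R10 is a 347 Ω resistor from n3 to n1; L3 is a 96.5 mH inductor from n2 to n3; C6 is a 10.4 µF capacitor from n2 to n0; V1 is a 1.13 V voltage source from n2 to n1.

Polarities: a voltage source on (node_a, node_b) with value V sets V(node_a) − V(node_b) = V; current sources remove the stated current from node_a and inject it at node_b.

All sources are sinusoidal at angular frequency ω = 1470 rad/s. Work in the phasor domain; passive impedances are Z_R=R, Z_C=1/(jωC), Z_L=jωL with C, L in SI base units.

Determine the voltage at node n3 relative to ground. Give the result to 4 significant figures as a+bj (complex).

MNA unknowns: 3 node voltages V₁..V_3 plus 1 source current (V1)
R1: Y=0.001466+0.000j on G[0,1]
R2: Y=0.06410+0.000j on G[0,1]
R3: Y=0.6250+0.000j on G[0,3]
C1: Y=0.000+0.006203j on G[3,1]
L1: Y=0.000-0.06241j on G[2,1]
R4: Y=0.01883+0.000j on G[2,0]
R5: Y=0.0008547+0.000j on G[0,2]
R6: Y=0.01372+0.000j on G[3,1]
R7: Y=0.0001511+0.000j on G[0,3]
C2: Y=0.000+0.008070j on G[2,0]
C3: Y=0.000+0.0008717j on G[0,1]
I1: z[3]−=0.00901, z[1]+=0.00901
L2: Y=0.000-0.01489j on G[1,2]
R8: Y=0.0006711+0.000j on G[2,3]
R9: Y=0.0005102+0.000j on G[3,1]
C4: Y=0.000+0.006365j on G[2,0]
C5: Y=0.000+0.001392j on G[0,2]
R10: Y=0.002882+0.000j on G[3,1]
L3: Y=0.000-0.007049j on G[2,3]
C6: Y=0.000+0.01529j on G[2,0]
V1: row V2−V1=1.13, i_V1 at 2,1
solve → V1=-0.2014-0.2060j, V2=0.9286-0.2060j, V3=-0.01865-0.01785j
aux → i_V1=-0.02400+0.06931j

-0.01865-0.01785j V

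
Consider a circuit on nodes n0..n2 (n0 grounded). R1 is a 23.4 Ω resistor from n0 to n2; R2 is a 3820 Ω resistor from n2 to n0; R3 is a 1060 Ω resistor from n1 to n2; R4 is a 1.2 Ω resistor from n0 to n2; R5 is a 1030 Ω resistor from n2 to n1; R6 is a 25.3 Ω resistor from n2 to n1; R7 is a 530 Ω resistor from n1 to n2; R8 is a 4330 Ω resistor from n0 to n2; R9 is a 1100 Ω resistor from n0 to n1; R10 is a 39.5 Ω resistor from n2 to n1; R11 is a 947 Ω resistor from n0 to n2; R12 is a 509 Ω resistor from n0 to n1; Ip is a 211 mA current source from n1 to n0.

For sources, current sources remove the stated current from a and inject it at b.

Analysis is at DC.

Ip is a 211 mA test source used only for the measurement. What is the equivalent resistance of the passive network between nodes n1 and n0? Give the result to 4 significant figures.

MNA unknowns: 2 node voltages V₁..V_2
R1: Y=0.04274 on G[0,2]
R2: Y=0.0002618 on G[2,0]
R3: Y=0.0009434 on G[1,2]
R4: Y=0.8333 on G[0,2]
R5: Y=0.0009709 on G[2,1]
R6: Y=0.03953 on G[2,1]
R7: Y=0.001887 on G[1,2]
R8: Y=0.0002309 on G[0,2]
R9: Y=0.0009091 on G[0,1]
R10: Y=0.02532 on G[2,1]
R11: Y=0.001056 on G[0,2]
R12: Y=0.001965 on G[0,1]
Ip: z[1]−=0.211, z[0]+=0.211
solve → V1=-3.171, V2=-0.2300

R_eq = 15.03 Ω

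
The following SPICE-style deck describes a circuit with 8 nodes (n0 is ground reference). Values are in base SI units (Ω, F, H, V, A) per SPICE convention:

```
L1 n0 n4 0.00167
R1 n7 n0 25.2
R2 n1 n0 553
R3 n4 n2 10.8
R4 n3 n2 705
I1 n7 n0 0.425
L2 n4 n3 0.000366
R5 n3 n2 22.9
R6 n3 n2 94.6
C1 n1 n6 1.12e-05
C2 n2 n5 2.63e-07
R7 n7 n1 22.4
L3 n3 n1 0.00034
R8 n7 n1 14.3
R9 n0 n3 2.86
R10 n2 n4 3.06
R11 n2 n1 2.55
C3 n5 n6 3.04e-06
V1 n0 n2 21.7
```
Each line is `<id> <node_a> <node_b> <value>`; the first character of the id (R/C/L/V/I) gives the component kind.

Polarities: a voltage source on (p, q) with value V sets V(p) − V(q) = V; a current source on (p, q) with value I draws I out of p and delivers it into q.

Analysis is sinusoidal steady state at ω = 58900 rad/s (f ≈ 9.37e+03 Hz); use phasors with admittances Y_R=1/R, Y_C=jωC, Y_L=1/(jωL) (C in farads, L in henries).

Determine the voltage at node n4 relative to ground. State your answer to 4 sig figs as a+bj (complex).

-20.96-2.340j V

Element admittances at ω=58900 rad/s:
  Y(L1) = 0.000-0.01017j S between n0,n4
  Y(R1) = 0.03968+0.000j S between n7,n0
  Y(R2) = 0.001808+0.000j S between n1,n0
  Y(R3) = 0.09259+0.000j S between n4,n2
  Y(R4) = 0.001418+0.000j S between n3,n2
  I1: injects 0.425 A into n0 (from n7)
  Y(L2) = 0.000-0.04639j S between n4,n3
  Y(R5) = 0.04367+0.000j S between n3,n2
  Y(R6) = 0.01057+0.000j S between n3,n2
  Y(C1) = 0.000+0.6597j S between n1,n6
  Y(C2) = 0.000+0.01549j S between n2,n5
  Y(R7) = 0.04464+0.000j S between n7,n1
  Y(L3) = 0.000-0.04994j S between n3,n1
  Y(R8) = 0.06993+0.000j S between n7,n1
  Y(R9) = 0.3497+0.000j S between n0,n3
  Y(R10) = 0.3268+0.000j S between n2,n4
  Y(R11) = 0.3922+0.000j S between n2,n1
  Y(C3) = 0.000+0.1791j S between n5,n6
  V1: constraint V(n0)−V(n2) = 21.7
Assemble and solve the 8×8 MNA system:
  V(n1)=-20.23-1.915j  V(n2)=-21.70+0.000j  V(n3)=-4.398+3.846j  V(n4)=-20.96-2.340j  V(n5)=-20.37-1.725j  V(n6)=-20.26-1.875j  V(n7)=-17.78-1.423j
  i(V1)=-1.878+1.498j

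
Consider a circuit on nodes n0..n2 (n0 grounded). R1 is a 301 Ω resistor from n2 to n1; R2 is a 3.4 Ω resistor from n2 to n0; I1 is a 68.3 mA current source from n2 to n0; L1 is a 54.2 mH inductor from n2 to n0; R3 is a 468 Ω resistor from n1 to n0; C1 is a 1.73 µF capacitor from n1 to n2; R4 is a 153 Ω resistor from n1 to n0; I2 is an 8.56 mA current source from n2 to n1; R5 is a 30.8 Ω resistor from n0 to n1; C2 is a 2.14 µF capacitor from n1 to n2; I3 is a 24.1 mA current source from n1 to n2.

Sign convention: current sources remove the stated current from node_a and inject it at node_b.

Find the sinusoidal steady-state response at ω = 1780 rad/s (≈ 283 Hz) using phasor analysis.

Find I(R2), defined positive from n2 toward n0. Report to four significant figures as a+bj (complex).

-0.05349-0.002973j A

Element admittances at ω=1780 rad/s:
  Y(R1) = 0.003322+0.000j S between n2,n1
  Y(R2) = 0.2941+0.000j S between n2,n0
  I1: injects 0.0683 A into n0 (from n2)
  Y(L1) = 0.000-0.01037j S between n2,n0
  Y(R3) = 0.002137+0.000j S between n1,n0
  Y(C1) = 0.000+0.003079j S between n1,n2
  Y(R4) = 0.006536+0.000j S between n1,n0
  I2: injects 0.00856 A into n1 (from n2)
  Y(R5) = 0.03247+0.000j S between n0,n1
  Y(C2) = 0.000+0.003809j S between n1,n2
  I3: injects 0.0241 A into n2 (from n1)
Assemble and solve the 2×2 MNA system:
  V(n1)=-0.3574+0.02645j  V(n2)=-0.1819-0.01011j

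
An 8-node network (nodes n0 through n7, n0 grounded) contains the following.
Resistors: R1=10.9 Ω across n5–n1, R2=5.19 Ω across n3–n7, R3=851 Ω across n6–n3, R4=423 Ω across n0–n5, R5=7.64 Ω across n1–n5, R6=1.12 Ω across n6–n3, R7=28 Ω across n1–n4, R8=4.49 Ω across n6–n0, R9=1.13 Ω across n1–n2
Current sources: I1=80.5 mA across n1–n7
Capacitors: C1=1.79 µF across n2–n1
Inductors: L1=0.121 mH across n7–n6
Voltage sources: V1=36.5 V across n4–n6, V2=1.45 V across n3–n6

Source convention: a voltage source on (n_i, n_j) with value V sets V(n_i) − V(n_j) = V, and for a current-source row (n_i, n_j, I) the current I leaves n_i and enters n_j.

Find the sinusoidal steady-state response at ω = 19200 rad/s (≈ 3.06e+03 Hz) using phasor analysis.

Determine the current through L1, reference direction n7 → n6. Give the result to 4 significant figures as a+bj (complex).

0.2998-0.1342j A

Apply KCL at each of the 7 non-ground nodes and solve the resulting linear system.
Node n1: branches {R1, I1, C1, R5, R7, R9} → V_1 = 31.83+0.000j
Node n2: branches {C1, R9} → V_2 = 31.83+0.000j
Node n3: branches {R2, R3, R6, V2} → V_3 = 1.116+0.000j
Node n4: branches {R7, V1} → V_4 = 36.17+0.000j
Node n5: branches {R1, R4, R5} → V_5 = 31.49+0.000j
Node n6: branches {R3, L1, R6, R8, V1, V2} → V_6 = -0.3343+0.000j
Node n7: branches {R2, I1, L1} → V_7 = -0.02250+0.6965j
Source currents: i(V1)=-0.1550+0.000j, i(V2)=-1.516+0.1342j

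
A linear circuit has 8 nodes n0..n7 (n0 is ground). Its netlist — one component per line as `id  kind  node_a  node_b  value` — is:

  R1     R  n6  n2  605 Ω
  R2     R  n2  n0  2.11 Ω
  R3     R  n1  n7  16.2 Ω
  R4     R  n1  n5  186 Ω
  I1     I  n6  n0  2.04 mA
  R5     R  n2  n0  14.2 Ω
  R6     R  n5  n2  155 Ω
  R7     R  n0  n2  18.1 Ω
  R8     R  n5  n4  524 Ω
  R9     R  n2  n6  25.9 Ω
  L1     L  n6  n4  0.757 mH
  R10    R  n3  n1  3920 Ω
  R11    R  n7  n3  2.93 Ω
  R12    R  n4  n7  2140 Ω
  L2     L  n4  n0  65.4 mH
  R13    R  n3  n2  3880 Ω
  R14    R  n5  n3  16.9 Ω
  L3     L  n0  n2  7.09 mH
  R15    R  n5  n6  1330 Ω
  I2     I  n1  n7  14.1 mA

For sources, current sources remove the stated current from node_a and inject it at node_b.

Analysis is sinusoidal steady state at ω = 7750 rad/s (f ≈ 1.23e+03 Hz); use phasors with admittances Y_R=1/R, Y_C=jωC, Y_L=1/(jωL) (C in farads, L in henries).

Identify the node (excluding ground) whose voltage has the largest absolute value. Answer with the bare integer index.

Apply KCL at each of the 7 non-ground nodes and solve the resulting linear system.
Node n1: branches {R3, R4, R10, I2} → V_1 = -0.2108-0.0009103j
Node n2: branches {R1, R2, R5, R6, R7, R9, R13, L3} → V_2 = -0.003387-0.0002698j
Node n3: branches {R10, R11, R13, R14} → V_3 = -0.002940-0.0009093j
Node n4: branches {R8, L1, R12, L2} → V_4 = -0.05074-0.002141j
Node n5: branches {R4, R6, R8, R14, R15} → V_5 = -0.01988-0.0009030j
Node n6: branches {R1, I1, R9, L1, R15} → V_6 = -0.05131-0.002650j
Node n7: branches {R3, R11, R12, I2} → V_7 = 0.0001529-0.0009109j

1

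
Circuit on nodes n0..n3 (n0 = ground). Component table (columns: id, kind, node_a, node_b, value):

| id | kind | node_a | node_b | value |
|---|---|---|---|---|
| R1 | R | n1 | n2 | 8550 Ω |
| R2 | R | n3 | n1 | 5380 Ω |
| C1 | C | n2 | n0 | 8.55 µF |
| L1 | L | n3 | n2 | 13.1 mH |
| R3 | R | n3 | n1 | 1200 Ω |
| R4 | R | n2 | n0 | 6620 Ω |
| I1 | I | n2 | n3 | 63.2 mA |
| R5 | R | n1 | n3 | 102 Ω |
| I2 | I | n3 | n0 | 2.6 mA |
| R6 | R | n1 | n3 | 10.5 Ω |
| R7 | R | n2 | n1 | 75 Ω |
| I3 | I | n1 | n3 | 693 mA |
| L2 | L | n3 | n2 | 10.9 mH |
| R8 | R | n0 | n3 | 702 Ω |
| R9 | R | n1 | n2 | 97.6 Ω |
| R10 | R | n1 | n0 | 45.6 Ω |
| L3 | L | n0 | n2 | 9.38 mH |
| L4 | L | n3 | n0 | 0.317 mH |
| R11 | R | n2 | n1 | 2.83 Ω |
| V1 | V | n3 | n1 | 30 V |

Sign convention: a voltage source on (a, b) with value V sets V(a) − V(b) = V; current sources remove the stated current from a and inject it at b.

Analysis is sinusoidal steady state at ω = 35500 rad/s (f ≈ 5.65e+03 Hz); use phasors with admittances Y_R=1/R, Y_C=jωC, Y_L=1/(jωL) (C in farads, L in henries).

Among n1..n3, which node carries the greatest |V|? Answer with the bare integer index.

3

Apply KCL at each of the 3 non-ground nodes and solve the resulting linear system.
Node n1: branches {R1, R2, R3, R5, R6, R7, I3, R9, R10, R11, V1} → V_1 = 6.397+12.48j
Node n2: branches {R1, C1, L1, R4, I1, R7, L2, R9, L3, R11} → V_2 = 9.790+4.344j
Node n3: branches {R2, L1, R3, I1, R5, I2, R6, I3, L2, R8, L4, V1} → V_3 = 36.40+12.48j
Source currents: i(V1)=-3.628+3.342j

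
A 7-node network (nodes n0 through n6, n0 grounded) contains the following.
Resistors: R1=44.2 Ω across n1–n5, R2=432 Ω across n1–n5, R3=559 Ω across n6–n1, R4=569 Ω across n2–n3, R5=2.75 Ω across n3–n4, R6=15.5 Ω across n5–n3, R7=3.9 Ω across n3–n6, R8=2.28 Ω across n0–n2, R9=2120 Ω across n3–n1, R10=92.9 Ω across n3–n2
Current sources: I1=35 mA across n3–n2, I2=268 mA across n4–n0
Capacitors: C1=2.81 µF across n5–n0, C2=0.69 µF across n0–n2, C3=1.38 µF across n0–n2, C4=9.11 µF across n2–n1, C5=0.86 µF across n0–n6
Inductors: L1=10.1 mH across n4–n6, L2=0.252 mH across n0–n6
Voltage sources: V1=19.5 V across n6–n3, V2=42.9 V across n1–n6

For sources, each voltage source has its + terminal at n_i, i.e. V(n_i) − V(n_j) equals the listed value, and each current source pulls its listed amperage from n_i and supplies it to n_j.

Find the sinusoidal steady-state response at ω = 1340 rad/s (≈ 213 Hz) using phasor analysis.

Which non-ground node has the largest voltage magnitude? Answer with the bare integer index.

1

Apply KCL at each of the 6 non-ground nodes and solve the resulting linear system.
Node n1: branches {R1, R2, R3, C4, R9, V2} → V_1 = 43.07-0.02728j
Node n2: branches {I1, C2, C3, R4, C4, R8, R10} → V_2 = -0.4190+1.179j
Node n3: branches {I1, R4, R5, R6, R7, R9, R10, V1} → V_3 = -19.33-0.02728j
Node n4: branches {I2, R5, L1} → V_4 = -19.26-3.976j
Node n5: branches {R1, R2, C1, R6} → V_5 = -1.929+0.05394j
Node n6: branches {R3, R7, C5, L1, L2, V1, V2} → V_6 = 0.1718-0.02728j
Source currents: i(V1)=-6.377+1.416j, i(V2)=-1.243-0.5289j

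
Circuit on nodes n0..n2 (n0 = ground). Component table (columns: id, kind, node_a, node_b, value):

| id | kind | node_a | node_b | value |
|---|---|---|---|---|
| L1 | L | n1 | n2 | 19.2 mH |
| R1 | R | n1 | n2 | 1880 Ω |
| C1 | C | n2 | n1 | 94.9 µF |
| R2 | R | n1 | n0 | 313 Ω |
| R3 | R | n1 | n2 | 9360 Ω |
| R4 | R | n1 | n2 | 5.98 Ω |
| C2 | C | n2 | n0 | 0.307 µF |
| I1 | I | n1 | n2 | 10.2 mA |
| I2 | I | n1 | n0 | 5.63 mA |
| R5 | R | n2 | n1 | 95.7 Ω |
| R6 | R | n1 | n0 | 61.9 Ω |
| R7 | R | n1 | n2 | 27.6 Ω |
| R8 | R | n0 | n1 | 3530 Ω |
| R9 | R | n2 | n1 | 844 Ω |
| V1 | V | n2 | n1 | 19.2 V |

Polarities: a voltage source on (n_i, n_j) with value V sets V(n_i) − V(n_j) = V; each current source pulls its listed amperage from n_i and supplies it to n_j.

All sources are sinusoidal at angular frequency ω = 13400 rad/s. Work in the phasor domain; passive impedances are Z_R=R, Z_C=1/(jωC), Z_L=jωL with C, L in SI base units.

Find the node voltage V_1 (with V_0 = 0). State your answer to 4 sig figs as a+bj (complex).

Apply KCL at each of the 2 non-ground nodes and solve the resulting linear system.
Node n1: branches {L1, R1, C1, R2, R3, R4, I1, I2, R5, R6, R7, R8, R9, V1} → V_1 = -1.082-3.796j
Node n2: branches {L1, R1, C1, R3, R4, C2, I1, R5, R7, R9, V1} → V_2 = 18.12-3.796j
Source currents: i(V1)=-4.147-24.42j

-1.082-3.796j V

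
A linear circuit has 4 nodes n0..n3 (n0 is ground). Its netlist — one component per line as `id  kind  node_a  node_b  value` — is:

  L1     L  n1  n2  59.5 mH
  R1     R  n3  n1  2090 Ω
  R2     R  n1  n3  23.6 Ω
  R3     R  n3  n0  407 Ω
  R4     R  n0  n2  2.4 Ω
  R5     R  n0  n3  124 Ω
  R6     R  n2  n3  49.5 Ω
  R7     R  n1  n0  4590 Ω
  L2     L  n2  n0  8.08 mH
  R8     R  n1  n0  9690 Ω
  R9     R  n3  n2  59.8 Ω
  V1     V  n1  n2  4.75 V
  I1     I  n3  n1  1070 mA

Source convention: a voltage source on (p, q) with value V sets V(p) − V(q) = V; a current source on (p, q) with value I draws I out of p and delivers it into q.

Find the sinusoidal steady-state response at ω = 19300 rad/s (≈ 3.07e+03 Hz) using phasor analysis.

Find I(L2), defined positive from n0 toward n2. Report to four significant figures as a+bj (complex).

-2.250e-05+0.001495j A

Apply KCL at each of the 3 non-ground nodes and solve the resulting linear system.
Node n1: branches {L1, R1, R2, R7, R8, V1, I1} → V_1 = 4.983+0.003508j
Node n2: branches {L1, R4, R6, L2, R9, V1} → V_2 = 0.2332+0.003508j
Node n3: branches {R1, R2, R3, R5, R6, R9, I1} → V_3 = -9.390+0.003099j
Source currents: i(V1)=0.4525+0.004118j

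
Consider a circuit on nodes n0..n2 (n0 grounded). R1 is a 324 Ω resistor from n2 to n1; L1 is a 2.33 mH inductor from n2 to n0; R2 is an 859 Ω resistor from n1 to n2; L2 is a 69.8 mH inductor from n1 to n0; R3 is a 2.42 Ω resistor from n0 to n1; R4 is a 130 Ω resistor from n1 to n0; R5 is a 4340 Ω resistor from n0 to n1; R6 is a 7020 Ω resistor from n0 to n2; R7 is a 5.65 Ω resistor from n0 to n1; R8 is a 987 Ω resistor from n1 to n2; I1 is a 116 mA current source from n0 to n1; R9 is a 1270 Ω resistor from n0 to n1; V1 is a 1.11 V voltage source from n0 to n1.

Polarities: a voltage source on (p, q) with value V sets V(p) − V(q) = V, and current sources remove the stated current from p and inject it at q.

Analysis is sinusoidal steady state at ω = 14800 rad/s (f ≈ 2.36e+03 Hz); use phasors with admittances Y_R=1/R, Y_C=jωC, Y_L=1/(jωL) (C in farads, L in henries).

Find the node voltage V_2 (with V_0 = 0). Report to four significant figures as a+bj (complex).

MNA unknowns: 2 node voltages V₁..V_2 plus 1 source current (V1)
R1: Y=0.003086+0.000j on G[2,1]
L1: Y=0.000-0.02900j on G[2,0]
R2: Y=0.001164+0.000j on G[1,2]
L2: Y=0.000-0.0009680j on G[1,0]
R3: Y=0.4132+0.000j on G[0,1]
R4: Y=0.007692+0.000j on G[1,0]
R5: Y=0.0002304+0.000j on G[0,1]
R6: Y=0.0001425+0.000j on G[0,2]
R7: Y=0.1770+0.000j on G[0,1]
R8: Y=0.001013+0.000j on G[1,2]
I1: z[0]−=0.116, z[1]+=0.116
R9: Y=0.0007874+0.000j on G[0,1]
V1: row V0−V1=1.11, i_V1 at 0,1
solve → V1=-1.110+0.000j, V2=-0.03630-0.1947j
aux → i_V1=-0.7865+0.002099j

-0.03630-0.1947j V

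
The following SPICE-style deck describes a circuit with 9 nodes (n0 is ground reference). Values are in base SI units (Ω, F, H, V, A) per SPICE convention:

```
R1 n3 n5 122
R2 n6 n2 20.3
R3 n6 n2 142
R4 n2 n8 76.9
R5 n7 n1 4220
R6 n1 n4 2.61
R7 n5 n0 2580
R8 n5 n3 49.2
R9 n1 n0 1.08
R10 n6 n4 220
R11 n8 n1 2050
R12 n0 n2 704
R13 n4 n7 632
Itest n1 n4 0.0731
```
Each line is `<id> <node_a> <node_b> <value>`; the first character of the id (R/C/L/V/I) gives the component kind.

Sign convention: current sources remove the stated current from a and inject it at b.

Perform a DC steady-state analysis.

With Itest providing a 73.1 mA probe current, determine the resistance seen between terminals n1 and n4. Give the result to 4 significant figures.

R_eq = 2.600 Ω

Element admittances at DC:
  Y(R1) = 0.008197 S between n3,n5
  Y(R2) = 0.04926 S between n6,n2
  Y(R3) = 0.007042 S between n6,n2
  Y(R4) = 0.01300 S between n2,n8
  Y(R5) = 0.0002370 S between n7,n1
  Y(R6) = 0.3831 S between n1,n4
  Y(R7) = 0.0003876 S between n5,n0
  Y(R8) = 0.02033 S between n5,n3
  Y(R9) = 0.9259 S between n1,n0
  Y(R10) = 0.004545 S between n6,n4
  Y(R11) = 0.0004878 S between n8,n1
  Y(R12) = 0.001420 S between n0,n2
  Y(R13) = 0.001582 S between n4,n7
  Itest: injects 0.0731 A into n4 (from n1)
Assemble and solve the 8×8 MNA system:
  V(n1)=-0.0002009  V(n2)=0.1310  V(n3)=0.000  V(n4)=0.1898  V(n5)=0.000  V(n6)=0.1354  V(n7)=0.1651  V(n8)=0.1262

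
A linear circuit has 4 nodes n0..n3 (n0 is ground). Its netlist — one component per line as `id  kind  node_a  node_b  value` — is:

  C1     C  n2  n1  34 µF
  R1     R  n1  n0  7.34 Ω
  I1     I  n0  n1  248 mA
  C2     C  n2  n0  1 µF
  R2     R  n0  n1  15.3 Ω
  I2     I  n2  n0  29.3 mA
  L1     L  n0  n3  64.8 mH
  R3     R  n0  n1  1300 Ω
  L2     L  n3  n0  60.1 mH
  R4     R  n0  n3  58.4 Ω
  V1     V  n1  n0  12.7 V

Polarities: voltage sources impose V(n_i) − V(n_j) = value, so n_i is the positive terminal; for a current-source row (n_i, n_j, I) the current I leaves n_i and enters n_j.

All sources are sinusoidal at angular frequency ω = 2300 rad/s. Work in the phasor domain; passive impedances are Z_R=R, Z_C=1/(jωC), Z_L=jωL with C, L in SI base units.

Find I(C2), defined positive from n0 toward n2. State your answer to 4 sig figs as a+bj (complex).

Element admittances at ω=2300 rad/s:
  Y(C1) = 0.000+0.07820j S between n2,n1
  Y(R1) = 0.1362+0.000j S between n1,n0
  I1: injects 0.248 A into n1 (from n0)
  Y(C2) = 0.000+0.002300j S between n2,n0
  Y(R2) = 0.06536+0.000j S between n0,n1
  I2: injects 0.0293 A into n0 (from n2)
  Y(L1) = 0.000-0.006710j S between n0,n3
  Y(R3) = 0.0007692+0.000j S between n0,n1
  Y(L2) = 0.000-0.007234j S between n3,n0
  Y(R4) = 0.01712+0.000j S between n0,n3
  V1: constraint V(n1)−V(n0) = 12.7
Assemble and solve the 4×4 MNA system:
  V(n1)=12.70+0.000j  V(n2)=12.34+0.3640j  V(n3)=0.000+0.000j
  i(V1)=-2.351-0.02838j

0.0008371-0.02838j A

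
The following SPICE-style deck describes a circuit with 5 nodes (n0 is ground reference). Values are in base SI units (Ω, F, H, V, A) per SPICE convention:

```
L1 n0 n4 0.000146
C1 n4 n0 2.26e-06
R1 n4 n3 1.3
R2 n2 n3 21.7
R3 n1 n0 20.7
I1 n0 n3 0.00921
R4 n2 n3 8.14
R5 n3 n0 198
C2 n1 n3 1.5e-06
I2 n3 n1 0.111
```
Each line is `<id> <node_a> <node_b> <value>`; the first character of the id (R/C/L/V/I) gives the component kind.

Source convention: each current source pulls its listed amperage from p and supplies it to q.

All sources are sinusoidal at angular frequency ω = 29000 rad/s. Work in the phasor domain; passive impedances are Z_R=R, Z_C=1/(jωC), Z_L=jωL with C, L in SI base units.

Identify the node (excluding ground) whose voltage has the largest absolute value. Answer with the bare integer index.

1

Element admittances at ω=29000 rad/s:
  Y(L1) = 0.000-0.2362j S between n0,n4
  Y(C1) = 0.000+0.06554j S between n4,n0
  Y(R1) = 0.7692+0.000j S between n4,n3
  Y(R2) = 0.04608+0.000j S between n2,n3
  Y(R3) = 0.04831+0.000j S between n1,n0
  I1: injects 0.00921 A into n3 (from n0)
  Y(R4) = 0.1229+0.000j S between n2,n3
  Y(R5) = 0.005051+0.000j S between n3,n0
  Y(C2) = 0.000+0.04350j S between n1,n3
  I2: injects 0.111 A into n1 (from n3)
Assemble and solve the 4×4 MNA system:
  V(n1)=1.138-1.450j  V(n2)=-0.4716-0.1622j  V(n3)=-0.4716-0.1622j  V(n4)=-0.4152-0.2543j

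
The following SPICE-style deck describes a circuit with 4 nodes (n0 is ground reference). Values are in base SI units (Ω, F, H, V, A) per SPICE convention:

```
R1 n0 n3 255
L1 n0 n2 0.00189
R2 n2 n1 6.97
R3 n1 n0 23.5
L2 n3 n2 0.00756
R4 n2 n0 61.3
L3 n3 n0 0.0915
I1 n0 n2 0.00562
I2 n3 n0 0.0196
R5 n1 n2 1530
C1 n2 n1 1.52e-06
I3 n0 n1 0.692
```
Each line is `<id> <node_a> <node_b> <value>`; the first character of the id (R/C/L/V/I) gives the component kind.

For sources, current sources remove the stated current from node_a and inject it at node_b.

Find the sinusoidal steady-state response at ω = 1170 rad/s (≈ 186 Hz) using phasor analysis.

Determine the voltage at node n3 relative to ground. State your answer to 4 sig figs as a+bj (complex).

0.1413+0.8682j V

Apply KCL at each of the 3 non-ground nodes and solve the resulting linear system.
Node n1: branches {R2, R3, R5, C1, I3} → V_1 = 3.799+0.8283j
Node n2: branches {L1, R2, L2, R4, I1, R5, C1} → V_2 = 0.1229+1.118j
Node n3: branches {R1, L2, L3, I2} → V_3 = 0.1413+0.8682j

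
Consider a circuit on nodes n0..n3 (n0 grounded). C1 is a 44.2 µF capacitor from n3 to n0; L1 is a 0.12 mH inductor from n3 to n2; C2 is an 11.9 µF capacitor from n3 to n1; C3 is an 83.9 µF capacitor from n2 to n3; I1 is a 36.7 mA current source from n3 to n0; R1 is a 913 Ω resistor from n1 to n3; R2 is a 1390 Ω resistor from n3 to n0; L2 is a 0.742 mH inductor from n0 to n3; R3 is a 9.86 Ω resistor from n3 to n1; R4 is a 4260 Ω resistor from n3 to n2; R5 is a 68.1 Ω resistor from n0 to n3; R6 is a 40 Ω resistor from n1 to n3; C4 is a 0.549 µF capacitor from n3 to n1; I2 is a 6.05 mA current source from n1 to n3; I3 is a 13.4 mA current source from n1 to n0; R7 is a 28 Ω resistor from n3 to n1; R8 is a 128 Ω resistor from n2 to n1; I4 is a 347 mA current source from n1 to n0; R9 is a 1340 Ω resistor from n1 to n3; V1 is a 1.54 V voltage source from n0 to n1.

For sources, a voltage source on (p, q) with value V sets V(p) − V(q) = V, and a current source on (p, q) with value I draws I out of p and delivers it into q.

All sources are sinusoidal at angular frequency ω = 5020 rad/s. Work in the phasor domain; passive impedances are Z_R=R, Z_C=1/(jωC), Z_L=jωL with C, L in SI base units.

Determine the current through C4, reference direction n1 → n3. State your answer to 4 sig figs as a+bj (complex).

-0.001040+0.0001901j A

Apply KCL at each of the 3 non-ground nodes and solve the resulting linear system.
Node n1: branches {C2, R1, R3, R6, C4, I2, I3, R7, R8, I4, R9, V1} → V_1 = -1.540+0.000j
Node n2: branches {L1, C3, R4, R8} → V_2 = -1.611-0.3769j
Node n3: branches {C1, L1, C2, C3, I1, R1, R2, L2, R3, R4, R5, R6, C4, I2, R7, R9} → V_3 = -1.609-0.3774j
Source currents: i(V1)=0.3547+0.06914j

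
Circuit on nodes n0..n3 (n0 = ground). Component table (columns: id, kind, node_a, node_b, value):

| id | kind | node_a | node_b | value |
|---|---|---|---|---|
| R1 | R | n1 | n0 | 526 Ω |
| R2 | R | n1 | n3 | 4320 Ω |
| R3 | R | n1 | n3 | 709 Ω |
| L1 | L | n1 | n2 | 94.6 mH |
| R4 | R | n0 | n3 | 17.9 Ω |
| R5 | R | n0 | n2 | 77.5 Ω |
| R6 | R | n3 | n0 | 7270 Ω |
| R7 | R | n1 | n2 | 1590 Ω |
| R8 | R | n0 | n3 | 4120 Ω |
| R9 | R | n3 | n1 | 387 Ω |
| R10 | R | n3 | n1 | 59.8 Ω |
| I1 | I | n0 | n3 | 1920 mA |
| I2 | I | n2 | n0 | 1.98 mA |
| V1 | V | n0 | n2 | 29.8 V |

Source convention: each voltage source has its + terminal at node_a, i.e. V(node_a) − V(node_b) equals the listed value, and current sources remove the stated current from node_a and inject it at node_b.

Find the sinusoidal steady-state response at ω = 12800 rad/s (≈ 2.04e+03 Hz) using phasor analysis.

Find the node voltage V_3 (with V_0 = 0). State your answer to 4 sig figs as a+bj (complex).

Apply KCL at each of the 3 non-ground nodes and solve the resulting linear system.
Node n1: branches {R1, R2, R3, L1, R7, R9, R10} → V_1 = 28.10+2.687j
Node n2: branches {L1, R5, R7, I2, V1} → V_2 = -29.80+0.000j
Node n3: branches {R2, R3, R4, R6, R8, R9, R10, I1} → V_3 = 32.50+0.7293j
Source currents: i(V1)=-0.4212+0.04613j

32.50+0.7293j V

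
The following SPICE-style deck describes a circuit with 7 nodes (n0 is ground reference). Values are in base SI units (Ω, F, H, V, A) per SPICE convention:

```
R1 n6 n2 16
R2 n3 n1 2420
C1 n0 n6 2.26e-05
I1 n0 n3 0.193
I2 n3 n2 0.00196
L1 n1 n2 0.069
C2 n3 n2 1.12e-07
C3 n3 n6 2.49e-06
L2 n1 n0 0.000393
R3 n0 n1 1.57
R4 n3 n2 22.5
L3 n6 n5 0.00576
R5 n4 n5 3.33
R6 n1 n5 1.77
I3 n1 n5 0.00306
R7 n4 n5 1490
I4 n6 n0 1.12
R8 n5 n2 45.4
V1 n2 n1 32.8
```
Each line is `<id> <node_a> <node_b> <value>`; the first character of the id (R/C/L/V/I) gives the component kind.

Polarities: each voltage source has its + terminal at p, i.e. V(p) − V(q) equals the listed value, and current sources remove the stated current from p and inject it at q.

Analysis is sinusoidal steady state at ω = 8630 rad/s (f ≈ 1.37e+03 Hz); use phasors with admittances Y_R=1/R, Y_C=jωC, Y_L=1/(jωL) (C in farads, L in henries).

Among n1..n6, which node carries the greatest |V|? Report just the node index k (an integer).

3

MNA unknowns: 6 node voltages V₁..V_6 plus 1 source current (V1)
R1: Y=0.06250+0.000j on G[6,2]
R2: Y=0.0004132+0.000j on G[3,1]
C1: Y=0.000+0.1950j on G[0,6]
I1: z[0]−=0.193, z[3]+=0.193
I2: z[3]−=0.00196, z[2]+=0.00196
L1: Y=0.000-0.001679j on G[1,2]
C2: Y=0.000+0.0009666j on G[3,2]
C3: Y=0.000+0.02149j on G[3,6]
L2: Y=0.000-0.2948j on G[1,0]
R3: Y=0.6369+0.000j on G[0,1]
R4: Y=0.04444+0.000j on G[3,2]
L3: Y=0.000-0.02012j on G[6,5]
R5: Y=0.3003+0.000j on G[4,5]
R6: Y=0.5650+0.000j on G[1,5]
I3: z[1]−=0.00306, z[5]+=0.00306
R7: Y=0.0006711+0.000j on G[4,5]
I4: z[6]−=1.12, z[0]+=1.12
R8: Y=0.02203+0.000j on G[5,2]
V1: row V2−V1=32.8, i_V1 at 2,1
solve → V1=-1.797-2.062j, V2=31.00-2.062j, V3=29.82-14.40j, V4=-0.6297-2.221j, V5=-0.6297-2.221j, V6=4.018-4.232j
aux → i_V1=-2.422-0.6335j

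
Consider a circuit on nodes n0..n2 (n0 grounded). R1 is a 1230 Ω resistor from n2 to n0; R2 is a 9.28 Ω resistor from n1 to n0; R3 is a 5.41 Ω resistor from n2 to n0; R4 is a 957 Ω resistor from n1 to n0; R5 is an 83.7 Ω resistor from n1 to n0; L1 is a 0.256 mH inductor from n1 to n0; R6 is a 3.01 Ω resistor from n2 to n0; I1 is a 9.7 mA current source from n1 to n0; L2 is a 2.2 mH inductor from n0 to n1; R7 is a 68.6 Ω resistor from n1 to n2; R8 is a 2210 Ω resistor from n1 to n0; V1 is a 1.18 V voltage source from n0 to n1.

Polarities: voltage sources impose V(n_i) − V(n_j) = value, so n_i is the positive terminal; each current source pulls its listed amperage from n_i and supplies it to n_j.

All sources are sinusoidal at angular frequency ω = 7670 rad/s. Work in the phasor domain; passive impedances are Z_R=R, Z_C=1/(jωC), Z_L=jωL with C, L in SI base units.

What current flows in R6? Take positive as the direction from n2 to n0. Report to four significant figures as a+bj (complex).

-0.01073+0.000j A

Element admittances at ω=7670 rad/s:
  Y(R1) = 0.0008130+0.000j S between n2,n0
  Y(R2) = 0.1078+0.000j S between n1,n0
  Y(R3) = 0.1848+0.000j S between n2,n0
  Y(R4) = 0.001045+0.000j S between n1,n0
  Y(R5) = 0.01195+0.000j S between n1,n0
  Y(L1) = 0.000-0.5093j S between n1,n0
  Y(R6) = 0.3322+0.000j S between n2,n0
  I1: injects 0.0097 A into n0 (from n1)
  Y(L2) = 0.000-0.05926j S between n0,n1
  Y(R7) = 0.01458+0.000j S between n1,n2
  Y(R8) = 0.0004525+0.000j S between n1,n0
  V1: constraint V(n0)−V(n1) = 1.18
Assemble and solve the 3×3 MNA system:
  V(n1)=-1.180+0.000j  V(n2)=-0.03231+0.000j
  i(V1)=-0.1501+0.6709j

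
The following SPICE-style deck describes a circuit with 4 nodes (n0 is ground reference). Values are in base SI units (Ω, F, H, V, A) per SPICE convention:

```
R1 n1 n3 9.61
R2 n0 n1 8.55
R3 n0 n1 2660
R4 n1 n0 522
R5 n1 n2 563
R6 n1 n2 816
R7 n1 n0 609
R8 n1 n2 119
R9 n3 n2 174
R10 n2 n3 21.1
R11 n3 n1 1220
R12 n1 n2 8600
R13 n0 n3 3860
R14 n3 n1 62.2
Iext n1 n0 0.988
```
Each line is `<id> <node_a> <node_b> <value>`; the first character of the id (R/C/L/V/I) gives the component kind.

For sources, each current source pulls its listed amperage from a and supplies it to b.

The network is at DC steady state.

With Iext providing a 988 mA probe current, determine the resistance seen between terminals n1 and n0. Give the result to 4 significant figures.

R_eq = 8.254 Ω

MNA unknowns: 3 node voltages V₁..V_3
R1: Y=0.1041 on G[1,3]
R2: Y=0.1170 on G[0,1]
R3: Y=0.0003759 on G[0,1]
R4: Y=0.001916 on G[1,0]
R5: Y=0.001776 on G[1,2]
R6: Y=0.001225 on G[1,2]
R7: Y=0.001642 on G[1,0]
R8: Y=0.008403 on G[1,2]
R9: Y=0.005747 on G[3,2]
R10: Y=0.04739 on G[2,3]
R11: Y=0.0008197 on G[3,1]
R12: Y=0.0001163 on G[1,2]
R13: Y=0.0002591 on G[0,3]
R14: Y=0.01608 on G[3,1]
Iext: z[1]−=0.988, z[0]+=0.988
solve → V1=-8.155, V2=-8.142, V3=-8.139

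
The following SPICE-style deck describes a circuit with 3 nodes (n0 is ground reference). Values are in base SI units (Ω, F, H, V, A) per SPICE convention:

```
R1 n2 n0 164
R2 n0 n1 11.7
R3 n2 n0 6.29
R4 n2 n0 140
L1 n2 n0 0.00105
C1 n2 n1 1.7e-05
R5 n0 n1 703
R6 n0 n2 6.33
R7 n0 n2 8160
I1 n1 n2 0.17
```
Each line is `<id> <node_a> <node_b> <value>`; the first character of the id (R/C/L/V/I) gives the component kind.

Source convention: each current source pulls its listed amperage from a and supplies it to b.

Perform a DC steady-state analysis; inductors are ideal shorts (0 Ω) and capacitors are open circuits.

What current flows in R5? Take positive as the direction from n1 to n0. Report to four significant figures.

MNA unknowns: 2 node voltages V₁..V_2 plus 1 source current (L1)
R1: Y=0.006098 on G[2,0]
R2: Y=0.08547 on G[0,1]
R3: Y=0.1590 on G[2,0]
R4: Y=0.007143 on G[2,0]
L1: row V2−V0=0, i_L1 at 2,0
C1: Y=0.000 on G[2,1]
R5: Y=0.001422 on G[0,1]
R6: Y=0.1580 on G[0,2]
R7: Y=0.0001225 on G[0,2]
I1: z[1]−=0.17, z[2]+=0.17
solve → V1=-1.956, V2=0.000
aux → i_L1=0.1700

-0.002783 A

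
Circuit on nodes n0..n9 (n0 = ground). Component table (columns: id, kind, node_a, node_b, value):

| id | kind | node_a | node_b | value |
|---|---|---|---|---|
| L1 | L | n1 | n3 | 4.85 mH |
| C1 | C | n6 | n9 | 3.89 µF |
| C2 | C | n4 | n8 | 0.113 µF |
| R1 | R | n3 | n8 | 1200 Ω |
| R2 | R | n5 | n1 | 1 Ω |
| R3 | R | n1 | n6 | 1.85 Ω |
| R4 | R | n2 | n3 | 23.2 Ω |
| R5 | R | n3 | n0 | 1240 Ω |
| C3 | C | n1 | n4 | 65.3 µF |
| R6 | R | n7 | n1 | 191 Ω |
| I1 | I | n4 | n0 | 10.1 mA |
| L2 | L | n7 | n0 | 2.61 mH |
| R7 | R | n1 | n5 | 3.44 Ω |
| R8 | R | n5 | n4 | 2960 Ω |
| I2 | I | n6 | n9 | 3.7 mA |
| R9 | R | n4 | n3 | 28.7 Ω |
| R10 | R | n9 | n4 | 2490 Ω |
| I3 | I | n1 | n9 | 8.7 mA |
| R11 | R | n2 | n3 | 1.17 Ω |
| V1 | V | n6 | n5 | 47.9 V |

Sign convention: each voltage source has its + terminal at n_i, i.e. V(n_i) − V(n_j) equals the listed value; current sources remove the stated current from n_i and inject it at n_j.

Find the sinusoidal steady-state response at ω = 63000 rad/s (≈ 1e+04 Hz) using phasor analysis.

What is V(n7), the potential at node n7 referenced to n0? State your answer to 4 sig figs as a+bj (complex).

Element admittances at ω=63000 rad/s:
  Y(L1) = 0.000-0.003273j S between n1,n3
  Y(C1) = 0.000+0.2451j S between n6,n9
  Y(C2) = 0.000+0.007119j S between n4,n8
  Y(R1) = 0.0008333+0.000j S between n3,n8
  Y(R2) = 1.000+0.000j S between n5,n1
  Y(R3) = 0.5405+0.000j S between n1,n6
  Y(R4) = 0.04310+0.000j S between n2,n3
  Y(R5) = 0.0008065+0.000j S between n3,n0
  Y(C3) = 0.000+4.114j S between n1,n4
  Y(R6) = 0.005236+0.000j S between n7,n1
  I1: injects 0.0101 A into n0 (from n4)
  Y(L2) = 0.000-0.006082j S between n7,n0
  Y(R7) = 0.2907+0.000j S between n1,n5
  Y(R8) = 0.0003378+0.000j S between n5,n4
  I2: injects 0.0037 A into n9 (from n6)
  Y(R9) = 0.03484+0.000j S between n4,n3
  Y(R10) = 0.0004016+0.000j S between n9,n4
  I3: injects 0.0087 A into n9 (from n1)
  Y(R11) = 0.8547+0.000j S between n2,n3
  V1: constraint V(n6)−V(n5) = 47.9
Assemble and solve the 10×10 MNA system:
  V(n1)=-1.815-1.239j  V(n2)=-1.778-1.208j  V(n3)=-1.778-1.208j  V(n4)=-1.815-1.239j  V(n5)=-15.95-1.239j  V(n6)=31.95-1.239j  V(n7)=-0.1602-1.425j  V(n8)=-1.811-1.243j  V(n9)=31.95-1.234j
  i(V1)=-18.25-1.339e-06j

-0.1602-1.425j V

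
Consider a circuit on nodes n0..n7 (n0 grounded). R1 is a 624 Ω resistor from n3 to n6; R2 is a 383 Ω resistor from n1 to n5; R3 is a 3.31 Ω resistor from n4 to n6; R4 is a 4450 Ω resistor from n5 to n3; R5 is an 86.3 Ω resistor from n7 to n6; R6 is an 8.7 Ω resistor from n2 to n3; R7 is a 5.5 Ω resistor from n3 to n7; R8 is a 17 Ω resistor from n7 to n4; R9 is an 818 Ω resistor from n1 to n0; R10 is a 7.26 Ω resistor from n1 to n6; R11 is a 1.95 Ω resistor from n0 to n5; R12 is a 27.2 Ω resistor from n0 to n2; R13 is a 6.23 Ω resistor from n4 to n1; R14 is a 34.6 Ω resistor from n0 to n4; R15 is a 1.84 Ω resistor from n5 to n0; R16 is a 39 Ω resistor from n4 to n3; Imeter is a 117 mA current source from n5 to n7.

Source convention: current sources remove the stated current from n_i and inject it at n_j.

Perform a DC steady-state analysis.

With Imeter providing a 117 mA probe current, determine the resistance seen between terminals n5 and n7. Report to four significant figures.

R_eq = 22.01 Ω

MNA unknowns: 7 node voltages V₁..V_7
R1: Y=0.001603 on G[3,6]
R2: Y=0.002611 on G[1,5]
R3: Y=0.3021 on G[4,6]
R4: Y=0.0002247 on G[5,3]
R5: Y=0.01159 on G[7,6]
R6: Y=0.1149 on G[2,3]
R7: Y=0.1818 on G[3,7]
R8: Y=0.05882 on G[7,4]
R9: Y=0.001222 on G[1,0]
R10: Y=0.1377 on G[1,6]
R11: Y=0.5128 on G[0,5]
R12: Y=0.03676 on G[0,2]
R13: Y=0.1605 on G[4,1]
R14: Y=0.02890 on G[0,4]
R15: Y=0.5435 on G[5,0]
R16: Y=0.02564 on G[4,3]
Imeter: z[5]−=0.117, z[7]+=0.117
solve → V1=1.752, V2=1.588, V3=2.097, V4=1.769, V5=-0.1057, V6=1.782, V7=2.469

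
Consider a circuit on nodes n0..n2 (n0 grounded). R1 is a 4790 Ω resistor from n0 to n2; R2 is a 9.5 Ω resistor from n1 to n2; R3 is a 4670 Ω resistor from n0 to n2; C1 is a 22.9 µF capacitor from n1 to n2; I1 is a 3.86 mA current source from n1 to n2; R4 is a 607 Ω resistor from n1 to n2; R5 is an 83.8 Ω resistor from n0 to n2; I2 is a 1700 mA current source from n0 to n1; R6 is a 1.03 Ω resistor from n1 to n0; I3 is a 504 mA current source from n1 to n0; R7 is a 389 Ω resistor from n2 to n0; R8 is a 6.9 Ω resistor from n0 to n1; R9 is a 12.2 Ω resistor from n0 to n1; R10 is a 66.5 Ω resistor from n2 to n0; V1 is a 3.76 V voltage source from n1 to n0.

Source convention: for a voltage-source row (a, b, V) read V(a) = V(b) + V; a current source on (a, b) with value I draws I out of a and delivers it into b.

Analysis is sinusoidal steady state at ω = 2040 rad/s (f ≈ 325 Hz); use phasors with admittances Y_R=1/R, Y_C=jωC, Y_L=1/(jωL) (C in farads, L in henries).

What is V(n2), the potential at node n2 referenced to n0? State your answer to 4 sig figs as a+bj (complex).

3.048+0.2430j V

Element admittances at ω=2040 rad/s:
  Y(R1) = 0.0002088+0.000j S between n0,n2
  Y(R2) = 0.1053+0.000j S between n1,n2
  Y(R3) = 0.0002141+0.000j S between n0,n2
  Y(C1) = 0.000+0.04672j S between n1,n2
  I1: injects 0.00386 A into n2 (from n1)
  Y(R4) = 0.001647+0.000j S between n1,n2
  Y(R5) = 0.01193+0.000j S between n0,n2
  I2: injects 1.7 A into n1 (from n0)
  Y(R6) = 0.9709+0.000j S between n1,n0
  I3: injects 0.504 A into n0 (from n1)
  Y(R7) = 0.002571+0.000j S between n2,n0
  Y(R8) = 0.1449+0.000j S between n0,n1
  Y(R9) = 0.08197+0.000j S between n0,n1
  Y(R10) = 0.01504+0.000j S between n2,n0
  V1: constraint V(n1)−V(n0) = 3.76
Assemble and solve the 3×3 MNA system:
  V(n1)=3.760+0.000j  V(n2)=3.048+0.2430j
  i(V1)=-3.399-0.007282j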